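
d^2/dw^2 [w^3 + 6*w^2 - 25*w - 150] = 6*w + 12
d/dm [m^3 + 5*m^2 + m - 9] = 3*m^2 + 10*m + 1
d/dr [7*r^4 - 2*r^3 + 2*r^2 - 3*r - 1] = 28*r^3 - 6*r^2 + 4*r - 3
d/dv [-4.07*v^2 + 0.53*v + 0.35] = 0.53 - 8.14*v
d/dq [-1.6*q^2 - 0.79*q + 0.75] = -3.2*q - 0.79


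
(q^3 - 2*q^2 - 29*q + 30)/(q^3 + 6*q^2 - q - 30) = (q^2 - 7*q + 6)/(q^2 + q - 6)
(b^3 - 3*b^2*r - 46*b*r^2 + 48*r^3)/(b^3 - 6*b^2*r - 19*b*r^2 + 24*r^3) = (b + 6*r)/(b + 3*r)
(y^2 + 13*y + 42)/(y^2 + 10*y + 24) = (y + 7)/(y + 4)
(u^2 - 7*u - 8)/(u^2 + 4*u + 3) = (u - 8)/(u + 3)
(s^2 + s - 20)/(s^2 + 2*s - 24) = (s + 5)/(s + 6)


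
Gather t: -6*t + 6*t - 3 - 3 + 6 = 0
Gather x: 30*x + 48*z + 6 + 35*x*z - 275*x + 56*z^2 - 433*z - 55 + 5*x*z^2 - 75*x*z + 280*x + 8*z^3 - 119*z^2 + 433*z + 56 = x*(5*z^2 - 40*z + 35) + 8*z^3 - 63*z^2 + 48*z + 7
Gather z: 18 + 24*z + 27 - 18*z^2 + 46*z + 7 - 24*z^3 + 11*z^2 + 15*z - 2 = -24*z^3 - 7*z^2 + 85*z + 50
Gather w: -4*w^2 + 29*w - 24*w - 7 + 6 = -4*w^2 + 5*w - 1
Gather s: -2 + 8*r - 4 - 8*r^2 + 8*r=-8*r^2 + 16*r - 6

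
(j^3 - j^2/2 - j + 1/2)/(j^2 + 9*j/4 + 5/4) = 2*(2*j^2 - 3*j + 1)/(4*j + 5)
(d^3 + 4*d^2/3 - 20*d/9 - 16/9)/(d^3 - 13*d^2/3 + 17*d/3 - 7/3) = (9*d^3 + 12*d^2 - 20*d - 16)/(3*(3*d^3 - 13*d^2 + 17*d - 7))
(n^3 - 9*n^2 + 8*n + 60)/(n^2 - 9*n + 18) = (n^2 - 3*n - 10)/(n - 3)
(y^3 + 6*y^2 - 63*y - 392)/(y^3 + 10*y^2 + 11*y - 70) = (y^2 - y - 56)/(y^2 + 3*y - 10)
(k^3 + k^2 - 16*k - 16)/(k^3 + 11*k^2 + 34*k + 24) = (k - 4)/(k + 6)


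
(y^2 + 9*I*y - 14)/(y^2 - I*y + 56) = (y + 2*I)/(y - 8*I)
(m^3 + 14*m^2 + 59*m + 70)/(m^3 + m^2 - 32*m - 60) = (m + 7)/(m - 6)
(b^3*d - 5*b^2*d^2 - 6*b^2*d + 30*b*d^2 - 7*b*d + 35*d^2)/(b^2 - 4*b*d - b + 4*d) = d*(b^3 - 5*b^2*d - 6*b^2 + 30*b*d - 7*b + 35*d)/(b^2 - 4*b*d - b + 4*d)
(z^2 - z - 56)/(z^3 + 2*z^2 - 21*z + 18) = (z^2 - z - 56)/(z^3 + 2*z^2 - 21*z + 18)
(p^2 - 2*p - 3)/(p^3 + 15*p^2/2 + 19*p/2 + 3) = 2*(p - 3)/(2*p^2 + 13*p + 6)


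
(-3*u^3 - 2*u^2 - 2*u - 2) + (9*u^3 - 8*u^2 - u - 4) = 6*u^3 - 10*u^2 - 3*u - 6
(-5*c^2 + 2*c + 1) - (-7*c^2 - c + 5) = 2*c^2 + 3*c - 4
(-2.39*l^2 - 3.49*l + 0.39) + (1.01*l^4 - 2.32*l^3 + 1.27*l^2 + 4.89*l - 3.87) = 1.01*l^4 - 2.32*l^3 - 1.12*l^2 + 1.4*l - 3.48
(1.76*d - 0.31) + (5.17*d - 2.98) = 6.93*d - 3.29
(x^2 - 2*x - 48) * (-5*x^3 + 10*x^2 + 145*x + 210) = -5*x^5 + 20*x^4 + 365*x^3 - 560*x^2 - 7380*x - 10080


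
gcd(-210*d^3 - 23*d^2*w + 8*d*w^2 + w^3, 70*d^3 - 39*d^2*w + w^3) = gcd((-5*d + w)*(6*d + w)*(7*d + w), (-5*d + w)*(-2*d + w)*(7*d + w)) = -35*d^2 + 2*d*w + w^2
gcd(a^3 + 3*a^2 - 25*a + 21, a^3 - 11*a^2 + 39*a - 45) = a - 3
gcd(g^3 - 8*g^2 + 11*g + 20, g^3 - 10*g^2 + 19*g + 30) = g^2 - 4*g - 5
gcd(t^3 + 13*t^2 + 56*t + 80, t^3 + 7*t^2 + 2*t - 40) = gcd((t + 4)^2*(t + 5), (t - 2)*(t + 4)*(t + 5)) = t^2 + 9*t + 20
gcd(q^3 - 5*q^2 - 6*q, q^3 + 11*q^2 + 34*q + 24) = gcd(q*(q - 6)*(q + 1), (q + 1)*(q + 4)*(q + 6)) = q + 1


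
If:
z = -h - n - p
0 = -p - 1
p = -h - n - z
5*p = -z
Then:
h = -n - 4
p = -1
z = 5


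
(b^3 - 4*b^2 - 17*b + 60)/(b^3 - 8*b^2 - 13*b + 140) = (b - 3)/(b - 7)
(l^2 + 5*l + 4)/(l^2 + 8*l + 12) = (l^2 + 5*l + 4)/(l^2 + 8*l + 12)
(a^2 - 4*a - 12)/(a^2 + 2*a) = (a - 6)/a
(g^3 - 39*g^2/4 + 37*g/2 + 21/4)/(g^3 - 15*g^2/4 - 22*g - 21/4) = (g - 3)/(g + 3)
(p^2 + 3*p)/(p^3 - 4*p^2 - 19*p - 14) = p*(p + 3)/(p^3 - 4*p^2 - 19*p - 14)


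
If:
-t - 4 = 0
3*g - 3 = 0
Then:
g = 1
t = -4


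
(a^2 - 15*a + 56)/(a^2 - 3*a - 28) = (a - 8)/(a + 4)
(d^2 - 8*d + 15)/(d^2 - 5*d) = (d - 3)/d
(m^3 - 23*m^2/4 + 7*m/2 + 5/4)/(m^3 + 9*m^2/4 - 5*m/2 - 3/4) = (m - 5)/(m + 3)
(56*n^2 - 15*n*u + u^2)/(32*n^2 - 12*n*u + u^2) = (-7*n + u)/(-4*n + u)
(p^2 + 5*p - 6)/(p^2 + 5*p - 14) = (p^2 + 5*p - 6)/(p^2 + 5*p - 14)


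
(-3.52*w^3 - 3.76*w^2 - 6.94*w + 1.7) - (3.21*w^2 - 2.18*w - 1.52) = -3.52*w^3 - 6.97*w^2 - 4.76*w + 3.22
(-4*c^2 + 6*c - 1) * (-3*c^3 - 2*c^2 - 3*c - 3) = 12*c^5 - 10*c^4 + 3*c^3 - 4*c^2 - 15*c + 3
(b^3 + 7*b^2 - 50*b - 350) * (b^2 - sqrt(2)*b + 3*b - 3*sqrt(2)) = b^5 - sqrt(2)*b^4 + 10*b^4 - 29*b^3 - 10*sqrt(2)*b^3 - 500*b^2 + 29*sqrt(2)*b^2 - 1050*b + 500*sqrt(2)*b + 1050*sqrt(2)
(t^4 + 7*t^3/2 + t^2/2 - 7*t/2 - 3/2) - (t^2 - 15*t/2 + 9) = t^4 + 7*t^3/2 - t^2/2 + 4*t - 21/2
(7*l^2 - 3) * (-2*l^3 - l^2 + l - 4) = -14*l^5 - 7*l^4 + 13*l^3 - 25*l^2 - 3*l + 12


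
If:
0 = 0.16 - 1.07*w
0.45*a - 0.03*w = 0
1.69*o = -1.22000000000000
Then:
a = 0.01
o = -0.72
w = 0.15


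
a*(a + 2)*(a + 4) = a^3 + 6*a^2 + 8*a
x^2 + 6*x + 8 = (x + 2)*(x + 4)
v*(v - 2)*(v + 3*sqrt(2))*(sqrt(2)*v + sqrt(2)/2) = sqrt(2)*v^4 - 3*sqrt(2)*v^3/2 + 6*v^3 - 9*v^2 - sqrt(2)*v^2 - 6*v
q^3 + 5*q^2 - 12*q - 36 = (q - 3)*(q + 2)*(q + 6)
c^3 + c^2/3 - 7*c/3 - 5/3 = (c - 5/3)*(c + 1)^2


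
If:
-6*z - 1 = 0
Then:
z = -1/6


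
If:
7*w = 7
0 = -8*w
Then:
No Solution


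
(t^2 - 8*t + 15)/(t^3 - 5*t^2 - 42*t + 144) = (t - 5)/(t^2 - 2*t - 48)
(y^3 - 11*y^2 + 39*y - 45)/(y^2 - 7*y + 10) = (y^2 - 6*y + 9)/(y - 2)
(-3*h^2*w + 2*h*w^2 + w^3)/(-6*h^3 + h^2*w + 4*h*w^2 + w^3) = w/(2*h + w)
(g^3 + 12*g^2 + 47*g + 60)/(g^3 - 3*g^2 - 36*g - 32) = (g^2 + 8*g + 15)/(g^2 - 7*g - 8)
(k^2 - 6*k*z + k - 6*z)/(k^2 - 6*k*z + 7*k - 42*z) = (k + 1)/(k + 7)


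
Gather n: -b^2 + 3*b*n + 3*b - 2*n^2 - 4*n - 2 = -b^2 + 3*b - 2*n^2 + n*(3*b - 4) - 2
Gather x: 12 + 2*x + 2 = 2*x + 14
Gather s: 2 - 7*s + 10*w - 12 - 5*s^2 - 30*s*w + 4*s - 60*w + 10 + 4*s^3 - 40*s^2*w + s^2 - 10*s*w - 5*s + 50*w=4*s^3 + s^2*(-40*w - 4) + s*(-40*w - 8)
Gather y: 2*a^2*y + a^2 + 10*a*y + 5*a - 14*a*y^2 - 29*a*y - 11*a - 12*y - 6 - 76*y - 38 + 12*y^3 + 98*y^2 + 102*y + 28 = a^2 - 6*a + 12*y^3 + y^2*(98 - 14*a) + y*(2*a^2 - 19*a + 14) - 16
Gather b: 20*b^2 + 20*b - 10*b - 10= 20*b^2 + 10*b - 10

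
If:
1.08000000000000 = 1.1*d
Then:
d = 0.98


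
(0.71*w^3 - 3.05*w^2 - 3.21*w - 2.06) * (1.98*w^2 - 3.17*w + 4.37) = 1.4058*w^5 - 8.2897*w^4 + 6.4154*w^3 - 7.2316*w^2 - 7.4975*w - 9.0022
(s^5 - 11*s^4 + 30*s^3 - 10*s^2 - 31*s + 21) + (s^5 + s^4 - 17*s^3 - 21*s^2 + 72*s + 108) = 2*s^5 - 10*s^4 + 13*s^3 - 31*s^2 + 41*s + 129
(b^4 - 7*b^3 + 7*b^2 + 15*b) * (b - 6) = b^5 - 13*b^4 + 49*b^3 - 27*b^2 - 90*b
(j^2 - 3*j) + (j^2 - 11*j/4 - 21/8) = 2*j^2 - 23*j/4 - 21/8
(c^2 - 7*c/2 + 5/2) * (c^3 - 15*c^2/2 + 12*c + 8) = c^5 - 11*c^4 + 163*c^3/4 - 211*c^2/4 + 2*c + 20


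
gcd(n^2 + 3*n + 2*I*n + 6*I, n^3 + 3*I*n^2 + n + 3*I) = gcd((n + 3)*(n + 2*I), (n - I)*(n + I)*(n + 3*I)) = 1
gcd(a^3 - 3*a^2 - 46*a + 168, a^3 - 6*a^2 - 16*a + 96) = a^2 - 10*a + 24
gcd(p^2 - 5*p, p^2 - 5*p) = p^2 - 5*p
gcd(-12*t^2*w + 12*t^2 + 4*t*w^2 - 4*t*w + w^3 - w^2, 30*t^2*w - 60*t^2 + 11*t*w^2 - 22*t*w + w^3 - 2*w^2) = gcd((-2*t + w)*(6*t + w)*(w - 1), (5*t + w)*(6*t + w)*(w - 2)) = 6*t + w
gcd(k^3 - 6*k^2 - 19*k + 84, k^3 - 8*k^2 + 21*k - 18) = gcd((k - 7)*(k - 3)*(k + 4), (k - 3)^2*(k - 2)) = k - 3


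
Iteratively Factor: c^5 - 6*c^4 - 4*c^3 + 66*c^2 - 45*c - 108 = (c - 3)*(c^4 - 3*c^3 - 13*c^2 + 27*c + 36) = (c - 3)*(c + 1)*(c^3 - 4*c^2 - 9*c + 36) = (c - 4)*(c - 3)*(c + 1)*(c^2 - 9) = (c - 4)*(c - 3)*(c + 1)*(c + 3)*(c - 3)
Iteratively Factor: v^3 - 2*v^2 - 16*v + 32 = (v + 4)*(v^2 - 6*v + 8) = (v - 4)*(v + 4)*(v - 2)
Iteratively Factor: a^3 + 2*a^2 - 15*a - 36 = (a + 3)*(a^2 - a - 12) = (a + 3)^2*(a - 4)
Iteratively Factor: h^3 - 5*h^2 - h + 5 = (h - 5)*(h^2 - 1) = (h - 5)*(h + 1)*(h - 1)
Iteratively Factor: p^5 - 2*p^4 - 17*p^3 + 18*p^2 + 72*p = (p - 3)*(p^4 + p^3 - 14*p^2 - 24*p) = (p - 3)*(p + 2)*(p^3 - p^2 - 12*p) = p*(p - 3)*(p + 2)*(p^2 - p - 12) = p*(p - 4)*(p - 3)*(p + 2)*(p + 3)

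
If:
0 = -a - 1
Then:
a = -1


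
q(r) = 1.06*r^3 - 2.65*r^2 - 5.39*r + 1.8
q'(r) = 3.18*r^2 - 5.3*r - 5.39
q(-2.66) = -22.56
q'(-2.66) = 31.21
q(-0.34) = 3.28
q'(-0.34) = -3.22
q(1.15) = -6.29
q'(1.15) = -7.28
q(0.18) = 0.75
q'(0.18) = -6.24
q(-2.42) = -15.70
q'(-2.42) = 26.06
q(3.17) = -8.15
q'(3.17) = 9.76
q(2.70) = -11.21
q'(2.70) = 3.48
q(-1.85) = -4.01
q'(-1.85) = 15.30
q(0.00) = 1.80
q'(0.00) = -5.39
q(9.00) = 511.38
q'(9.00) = 204.49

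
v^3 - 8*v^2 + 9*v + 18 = (v - 6)*(v - 3)*(v + 1)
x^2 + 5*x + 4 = (x + 1)*(x + 4)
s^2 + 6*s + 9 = (s + 3)^2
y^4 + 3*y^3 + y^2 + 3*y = y*(y + 3)*(y - I)*(y + I)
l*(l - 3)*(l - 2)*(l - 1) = l^4 - 6*l^3 + 11*l^2 - 6*l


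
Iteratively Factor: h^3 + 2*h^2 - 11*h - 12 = (h + 4)*(h^2 - 2*h - 3) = (h - 3)*(h + 4)*(h + 1)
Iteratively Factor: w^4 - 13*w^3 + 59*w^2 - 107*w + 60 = (w - 3)*(w^3 - 10*w^2 + 29*w - 20) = (w - 3)*(w - 1)*(w^2 - 9*w + 20) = (w - 5)*(w - 3)*(w - 1)*(w - 4)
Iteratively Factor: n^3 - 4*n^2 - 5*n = (n + 1)*(n^2 - 5*n) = (n - 5)*(n + 1)*(n)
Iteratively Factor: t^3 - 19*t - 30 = (t + 2)*(t^2 - 2*t - 15) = (t - 5)*(t + 2)*(t + 3)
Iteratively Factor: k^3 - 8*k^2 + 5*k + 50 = (k - 5)*(k^2 - 3*k - 10) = (k - 5)^2*(k + 2)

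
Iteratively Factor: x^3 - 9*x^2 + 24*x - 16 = (x - 4)*(x^2 - 5*x + 4) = (x - 4)*(x - 1)*(x - 4)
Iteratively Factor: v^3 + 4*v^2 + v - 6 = (v + 3)*(v^2 + v - 2) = (v + 2)*(v + 3)*(v - 1)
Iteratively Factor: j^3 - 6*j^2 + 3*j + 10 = (j + 1)*(j^2 - 7*j + 10) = (j - 5)*(j + 1)*(j - 2)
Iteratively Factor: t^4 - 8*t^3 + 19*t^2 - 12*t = (t - 1)*(t^3 - 7*t^2 + 12*t) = (t - 3)*(t - 1)*(t^2 - 4*t) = t*(t - 3)*(t - 1)*(t - 4)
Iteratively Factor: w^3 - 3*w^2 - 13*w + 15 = (w - 1)*(w^2 - 2*w - 15) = (w - 5)*(w - 1)*(w + 3)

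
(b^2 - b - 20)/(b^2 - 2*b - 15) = (b + 4)/(b + 3)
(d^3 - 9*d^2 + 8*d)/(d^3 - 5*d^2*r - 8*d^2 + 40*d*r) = (1 - d)/(-d + 5*r)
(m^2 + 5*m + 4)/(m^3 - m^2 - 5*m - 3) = (m + 4)/(m^2 - 2*m - 3)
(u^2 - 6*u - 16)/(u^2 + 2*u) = (u - 8)/u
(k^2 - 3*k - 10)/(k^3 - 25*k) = (k + 2)/(k*(k + 5))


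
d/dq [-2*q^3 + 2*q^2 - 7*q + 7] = -6*q^2 + 4*q - 7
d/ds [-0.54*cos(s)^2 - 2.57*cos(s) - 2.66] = (1.08*cos(s) + 2.57)*sin(s)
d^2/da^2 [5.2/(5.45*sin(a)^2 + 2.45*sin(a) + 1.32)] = (-617.812*sin(a)^4 - 208.299*sin(a)^3 + 1045.1402*sin(a)^2 + 433.4148*sin(a) - 12.3916)/(5.45*sin(a)^2 + 2.45*sin(a) + 1.32)^3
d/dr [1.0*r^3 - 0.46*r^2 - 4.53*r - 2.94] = 3.0*r^2 - 0.92*r - 4.53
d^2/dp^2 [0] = 0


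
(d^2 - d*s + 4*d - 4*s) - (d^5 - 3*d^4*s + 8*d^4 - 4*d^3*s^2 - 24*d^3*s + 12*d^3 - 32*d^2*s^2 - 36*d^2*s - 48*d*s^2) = -d^5 + 3*d^4*s - 8*d^4 + 4*d^3*s^2 + 24*d^3*s - 12*d^3 + 32*d^2*s^2 + 36*d^2*s + d^2 + 48*d*s^2 - d*s + 4*d - 4*s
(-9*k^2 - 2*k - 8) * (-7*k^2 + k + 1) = 63*k^4 + 5*k^3 + 45*k^2 - 10*k - 8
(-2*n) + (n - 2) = -n - 2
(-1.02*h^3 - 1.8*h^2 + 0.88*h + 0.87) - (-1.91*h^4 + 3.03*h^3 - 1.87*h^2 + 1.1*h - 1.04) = 1.91*h^4 - 4.05*h^3 + 0.0700000000000001*h^2 - 0.22*h + 1.91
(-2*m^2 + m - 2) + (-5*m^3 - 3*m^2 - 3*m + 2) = -5*m^3 - 5*m^2 - 2*m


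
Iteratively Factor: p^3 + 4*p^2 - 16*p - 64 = (p - 4)*(p^2 + 8*p + 16) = (p - 4)*(p + 4)*(p + 4)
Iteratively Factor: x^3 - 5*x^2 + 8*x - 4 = (x - 1)*(x^2 - 4*x + 4) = (x - 2)*(x - 1)*(x - 2)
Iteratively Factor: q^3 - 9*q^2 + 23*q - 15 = (q - 5)*(q^2 - 4*q + 3) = (q - 5)*(q - 1)*(q - 3)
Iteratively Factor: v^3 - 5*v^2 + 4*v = (v)*(v^2 - 5*v + 4) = v*(v - 4)*(v - 1)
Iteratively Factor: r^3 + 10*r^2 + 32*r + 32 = (r + 2)*(r^2 + 8*r + 16) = (r + 2)*(r + 4)*(r + 4)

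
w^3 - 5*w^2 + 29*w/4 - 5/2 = (w - 5/2)*(w - 2)*(w - 1/2)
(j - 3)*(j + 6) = j^2 + 3*j - 18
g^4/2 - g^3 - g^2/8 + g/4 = g*(g/2 + 1/4)*(g - 2)*(g - 1/2)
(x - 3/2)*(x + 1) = x^2 - x/2 - 3/2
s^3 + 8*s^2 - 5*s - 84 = (s - 3)*(s + 4)*(s + 7)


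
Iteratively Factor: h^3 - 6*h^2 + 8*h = (h - 2)*(h^2 - 4*h) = (h - 4)*(h - 2)*(h)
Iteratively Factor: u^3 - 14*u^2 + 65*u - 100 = (u - 5)*(u^2 - 9*u + 20) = (u - 5)^2*(u - 4)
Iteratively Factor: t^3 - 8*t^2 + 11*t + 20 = (t - 4)*(t^2 - 4*t - 5) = (t - 5)*(t - 4)*(t + 1)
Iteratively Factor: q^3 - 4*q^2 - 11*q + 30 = (q + 3)*(q^2 - 7*q + 10) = (q - 5)*(q + 3)*(q - 2)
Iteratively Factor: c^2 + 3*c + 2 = (c + 2)*(c + 1)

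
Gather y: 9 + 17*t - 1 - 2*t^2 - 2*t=-2*t^2 + 15*t + 8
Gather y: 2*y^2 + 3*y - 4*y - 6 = 2*y^2 - y - 6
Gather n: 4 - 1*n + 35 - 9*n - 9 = 30 - 10*n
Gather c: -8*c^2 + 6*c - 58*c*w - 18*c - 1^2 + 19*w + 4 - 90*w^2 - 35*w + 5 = -8*c^2 + c*(-58*w - 12) - 90*w^2 - 16*w + 8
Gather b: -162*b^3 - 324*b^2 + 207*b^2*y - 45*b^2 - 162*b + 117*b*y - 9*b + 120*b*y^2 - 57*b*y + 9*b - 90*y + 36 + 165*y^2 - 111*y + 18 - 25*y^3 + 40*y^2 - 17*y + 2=-162*b^3 + b^2*(207*y - 369) + b*(120*y^2 + 60*y - 162) - 25*y^3 + 205*y^2 - 218*y + 56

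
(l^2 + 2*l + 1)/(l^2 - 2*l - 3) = (l + 1)/(l - 3)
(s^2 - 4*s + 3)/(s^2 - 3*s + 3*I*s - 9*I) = (s - 1)/(s + 3*I)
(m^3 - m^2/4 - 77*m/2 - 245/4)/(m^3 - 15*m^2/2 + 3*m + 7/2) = (4*m^2 + 27*m + 35)/(2*(2*m^2 - m - 1))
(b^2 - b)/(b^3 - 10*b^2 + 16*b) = (b - 1)/(b^2 - 10*b + 16)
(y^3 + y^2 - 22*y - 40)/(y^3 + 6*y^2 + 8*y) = (y - 5)/y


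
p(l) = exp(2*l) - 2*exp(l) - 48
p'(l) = 2*exp(2*l) - 2*exp(l)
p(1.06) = -45.44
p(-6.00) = -48.00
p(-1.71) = -48.33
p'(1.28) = 18.68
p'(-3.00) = -0.09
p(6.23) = 256752.12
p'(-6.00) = 0.00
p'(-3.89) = -0.04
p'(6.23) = 514615.75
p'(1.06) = 10.89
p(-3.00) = -48.10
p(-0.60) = -48.80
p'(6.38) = 694849.55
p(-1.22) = -48.50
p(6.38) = 346786.84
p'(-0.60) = -0.50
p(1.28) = -42.26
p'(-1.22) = -0.42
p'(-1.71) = -0.30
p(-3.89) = -48.04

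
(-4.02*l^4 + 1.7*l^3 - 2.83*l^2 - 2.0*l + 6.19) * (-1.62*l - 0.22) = 6.5124*l^5 - 1.8696*l^4 + 4.2106*l^3 + 3.8626*l^2 - 9.5878*l - 1.3618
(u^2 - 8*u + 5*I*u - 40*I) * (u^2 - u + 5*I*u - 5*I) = u^4 - 9*u^3 + 10*I*u^3 - 17*u^2 - 90*I*u^2 + 225*u + 80*I*u - 200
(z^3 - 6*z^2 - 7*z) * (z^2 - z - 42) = z^5 - 7*z^4 - 43*z^3 + 259*z^2 + 294*z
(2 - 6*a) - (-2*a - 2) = 4 - 4*a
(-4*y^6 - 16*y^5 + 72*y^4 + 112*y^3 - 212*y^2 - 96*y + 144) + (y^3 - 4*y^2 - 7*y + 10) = -4*y^6 - 16*y^5 + 72*y^4 + 113*y^3 - 216*y^2 - 103*y + 154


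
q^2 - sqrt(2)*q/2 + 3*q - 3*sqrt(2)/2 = (q + 3)*(q - sqrt(2)/2)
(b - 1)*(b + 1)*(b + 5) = b^3 + 5*b^2 - b - 5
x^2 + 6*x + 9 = (x + 3)^2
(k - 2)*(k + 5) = k^2 + 3*k - 10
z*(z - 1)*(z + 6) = z^3 + 5*z^2 - 6*z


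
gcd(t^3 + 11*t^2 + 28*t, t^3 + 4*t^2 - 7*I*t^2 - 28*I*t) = t^2 + 4*t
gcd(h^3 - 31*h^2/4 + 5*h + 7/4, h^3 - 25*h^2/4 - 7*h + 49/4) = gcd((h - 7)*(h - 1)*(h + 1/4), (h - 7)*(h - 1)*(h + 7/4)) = h^2 - 8*h + 7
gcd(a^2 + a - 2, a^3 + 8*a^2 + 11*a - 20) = a - 1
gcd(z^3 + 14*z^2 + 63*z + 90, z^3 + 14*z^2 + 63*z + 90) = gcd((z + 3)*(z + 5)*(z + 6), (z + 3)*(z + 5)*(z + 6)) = z^3 + 14*z^2 + 63*z + 90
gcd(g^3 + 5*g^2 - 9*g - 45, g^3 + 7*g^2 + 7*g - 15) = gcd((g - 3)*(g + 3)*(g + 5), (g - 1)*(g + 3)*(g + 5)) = g^2 + 8*g + 15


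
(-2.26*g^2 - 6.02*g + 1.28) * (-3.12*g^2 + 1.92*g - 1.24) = 7.0512*g^4 + 14.4432*g^3 - 12.7496*g^2 + 9.9224*g - 1.5872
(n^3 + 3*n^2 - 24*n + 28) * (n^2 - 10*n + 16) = n^5 - 7*n^4 - 38*n^3 + 316*n^2 - 664*n + 448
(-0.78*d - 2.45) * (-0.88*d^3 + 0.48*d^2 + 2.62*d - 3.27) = 0.6864*d^4 + 1.7816*d^3 - 3.2196*d^2 - 3.8684*d + 8.0115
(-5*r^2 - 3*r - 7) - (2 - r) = -5*r^2 - 2*r - 9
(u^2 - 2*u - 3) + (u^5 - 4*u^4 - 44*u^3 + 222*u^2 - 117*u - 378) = u^5 - 4*u^4 - 44*u^3 + 223*u^2 - 119*u - 381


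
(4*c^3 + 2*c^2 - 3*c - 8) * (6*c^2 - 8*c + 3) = 24*c^5 - 20*c^4 - 22*c^3 - 18*c^2 + 55*c - 24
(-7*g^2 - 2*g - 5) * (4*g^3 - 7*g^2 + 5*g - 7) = -28*g^5 + 41*g^4 - 41*g^3 + 74*g^2 - 11*g + 35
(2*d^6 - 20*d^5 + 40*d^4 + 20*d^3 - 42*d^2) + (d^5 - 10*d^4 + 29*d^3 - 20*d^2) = 2*d^6 - 19*d^5 + 30*d^4 + 49*d^3 - 62*d^2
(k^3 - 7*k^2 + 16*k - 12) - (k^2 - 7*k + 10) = k^3 - 8*k^2 + 23*k - 22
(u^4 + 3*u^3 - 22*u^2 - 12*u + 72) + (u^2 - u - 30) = u^4 + 3*u^3 - 21*u^2 - 13*u + 42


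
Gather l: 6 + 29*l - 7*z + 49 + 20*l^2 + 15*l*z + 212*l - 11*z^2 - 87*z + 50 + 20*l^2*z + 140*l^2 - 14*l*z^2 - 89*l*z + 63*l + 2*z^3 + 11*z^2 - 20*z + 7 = l^2*(20*z + 160) + l*(-14*z^2 - 74*z + 304) + 2*z^3 - 114*z + 112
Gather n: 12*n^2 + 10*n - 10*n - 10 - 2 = 12*n^2 - 12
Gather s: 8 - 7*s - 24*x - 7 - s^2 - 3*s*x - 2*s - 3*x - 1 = -s^2 + s*(-3*x - 9) - 27*x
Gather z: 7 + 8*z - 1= 8*z + 6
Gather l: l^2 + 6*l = l^2 + 6*l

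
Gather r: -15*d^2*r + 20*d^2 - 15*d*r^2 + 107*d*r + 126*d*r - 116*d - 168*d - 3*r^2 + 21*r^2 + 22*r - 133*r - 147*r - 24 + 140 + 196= 20*d^2 - 284*d + r^2*(18 - 15*d) + r*(-15*d^2 + 233*d - 258) + 312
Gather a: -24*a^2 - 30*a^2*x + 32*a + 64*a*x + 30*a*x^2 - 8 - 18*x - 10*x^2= a^2*(-30*x - 24) + a*(30*x^2 + 64*x + 32) - 10*x^2 - 18*x - 8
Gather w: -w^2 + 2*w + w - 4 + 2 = -w^2 + 3*w - 2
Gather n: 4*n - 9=4*n - 9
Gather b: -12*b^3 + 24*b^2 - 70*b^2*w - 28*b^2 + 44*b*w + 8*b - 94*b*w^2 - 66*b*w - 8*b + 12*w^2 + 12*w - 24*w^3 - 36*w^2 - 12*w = -12*b^3 + b^2*(-70*w - 4) + b*(-94*w^2 - 22*w) - 24*w^3 - 24*w^2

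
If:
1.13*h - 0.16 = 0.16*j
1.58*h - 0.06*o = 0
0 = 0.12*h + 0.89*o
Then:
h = 0.00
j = -1.00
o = 0.00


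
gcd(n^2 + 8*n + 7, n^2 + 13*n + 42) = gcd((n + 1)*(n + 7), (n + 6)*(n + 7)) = n + 7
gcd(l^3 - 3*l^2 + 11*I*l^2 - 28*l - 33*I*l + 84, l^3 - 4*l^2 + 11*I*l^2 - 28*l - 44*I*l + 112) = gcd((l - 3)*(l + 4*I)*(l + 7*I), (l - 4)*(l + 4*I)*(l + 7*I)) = l^2 + 11*I*l - 28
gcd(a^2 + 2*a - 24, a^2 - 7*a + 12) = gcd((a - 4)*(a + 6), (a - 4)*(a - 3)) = a - 4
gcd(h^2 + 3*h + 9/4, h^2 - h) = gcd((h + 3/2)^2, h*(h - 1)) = 1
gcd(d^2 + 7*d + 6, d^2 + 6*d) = d + 6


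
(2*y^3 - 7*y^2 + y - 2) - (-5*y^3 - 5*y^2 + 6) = 7*y^3 - 2*y^2 + y - 8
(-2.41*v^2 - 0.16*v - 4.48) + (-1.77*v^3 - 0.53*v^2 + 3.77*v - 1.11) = -1.77*v^3 - 2.94*v^2 + 3.61*v - 5.59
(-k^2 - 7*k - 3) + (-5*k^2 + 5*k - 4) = -6*k^2 - 2*k - 7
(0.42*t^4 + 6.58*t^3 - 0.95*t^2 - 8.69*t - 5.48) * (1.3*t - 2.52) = 0.546*t^5 + 7.4956*t^4 - 17.8166*t^3 - 8.903*t^2 + 14.7748*t + 13.8096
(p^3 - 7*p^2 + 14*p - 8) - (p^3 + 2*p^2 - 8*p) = -9*p^2 + 22*p - 8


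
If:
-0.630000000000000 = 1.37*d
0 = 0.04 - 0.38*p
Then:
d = -0.46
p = 0.11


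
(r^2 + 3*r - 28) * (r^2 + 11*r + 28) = r^4 + 14*r^3 + 33*r^2 - 224*r - 784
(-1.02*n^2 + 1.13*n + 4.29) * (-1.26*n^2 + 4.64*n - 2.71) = 1.2852*n^4 - 6.1566*n^3 + 2.602*n^2 + 16.8433*n - 11.6259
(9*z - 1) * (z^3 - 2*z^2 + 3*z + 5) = 9*z^4 - 19*z^3 + 29*z^2 + 42*z - 5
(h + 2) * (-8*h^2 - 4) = -8*h^3 - 16*h^2 - 4*h - 8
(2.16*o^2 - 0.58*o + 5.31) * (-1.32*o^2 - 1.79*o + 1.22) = -2.8512*o^4 - 3.1008*o^3 - 3.3358*o^2 - 10.2125*o + 6.4782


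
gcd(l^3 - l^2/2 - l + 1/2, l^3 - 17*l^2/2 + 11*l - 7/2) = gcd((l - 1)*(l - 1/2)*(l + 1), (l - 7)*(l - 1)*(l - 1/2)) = l^2 - 3*l/2 + 1/2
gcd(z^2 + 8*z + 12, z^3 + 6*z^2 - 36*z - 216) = z + 6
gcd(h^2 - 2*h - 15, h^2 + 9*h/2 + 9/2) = h + 3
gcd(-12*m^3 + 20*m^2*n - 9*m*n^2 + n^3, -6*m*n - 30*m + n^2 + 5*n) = 6*m - n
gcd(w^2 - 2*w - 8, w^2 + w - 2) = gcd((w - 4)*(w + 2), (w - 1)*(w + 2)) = w + 2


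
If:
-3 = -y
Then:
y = 3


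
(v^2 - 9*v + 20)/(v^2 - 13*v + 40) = (v - 4)/(v - 8)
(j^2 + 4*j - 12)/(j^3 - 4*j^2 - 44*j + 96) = 1/(j - 8)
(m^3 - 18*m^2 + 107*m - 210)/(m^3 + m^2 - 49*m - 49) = (m^2 - 11*m + 30)/(m^2 + 8*m + 7)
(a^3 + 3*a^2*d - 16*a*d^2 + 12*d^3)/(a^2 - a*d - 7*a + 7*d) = (a^2 + 4*a*d - 12*d^2)/(a - 7)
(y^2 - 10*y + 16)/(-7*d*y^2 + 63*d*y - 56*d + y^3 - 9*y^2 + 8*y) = (y - 2)/(-7*d*y + 7*d + y^2 - y)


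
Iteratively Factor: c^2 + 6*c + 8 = (c + 4)*(c + 2)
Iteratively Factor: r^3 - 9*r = (r)*(r^2 - 9) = r*(r + 3)*(r - 3)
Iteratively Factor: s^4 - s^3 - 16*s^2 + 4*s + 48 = (s + 3)*(s^3 - 4*s^2 - 4*s + 16) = (s - 4)*(s + 3)*(s^2 - 4) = (s - 4)*(s + 2)*(s + 3)*(s - 2)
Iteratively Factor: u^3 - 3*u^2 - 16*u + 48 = (u + 4)*(u^2 - 7*u + 12) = (u - 3)*(u + 4)*(u - 4)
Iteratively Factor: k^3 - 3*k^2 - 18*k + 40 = (k - 5)*(k^2 + 2*k - 8) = (k - 5)*(k + 4)*(k - 2)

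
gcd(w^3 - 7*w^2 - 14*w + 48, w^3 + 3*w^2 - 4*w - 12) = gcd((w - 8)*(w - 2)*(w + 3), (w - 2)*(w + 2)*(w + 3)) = w^2 + w - 6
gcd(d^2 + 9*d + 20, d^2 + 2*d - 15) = d + 5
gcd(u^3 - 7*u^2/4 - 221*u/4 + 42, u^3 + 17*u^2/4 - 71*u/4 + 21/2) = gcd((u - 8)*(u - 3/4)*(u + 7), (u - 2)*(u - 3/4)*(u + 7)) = u^2 + 25*u/4 - 21/4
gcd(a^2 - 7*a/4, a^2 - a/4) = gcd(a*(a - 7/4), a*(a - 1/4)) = a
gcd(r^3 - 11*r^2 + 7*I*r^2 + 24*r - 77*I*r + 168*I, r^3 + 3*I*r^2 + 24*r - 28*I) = r + 7*I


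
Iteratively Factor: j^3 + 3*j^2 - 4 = (j + 2)*(j^2 + j - 2) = (j - 1)*(j + 2)*(j + 2)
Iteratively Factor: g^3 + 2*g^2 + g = (g + 1)*(g^2 + g) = (g + 1)^2*(g)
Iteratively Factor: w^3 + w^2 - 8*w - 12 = (w + 2)*(w^2 - w - 6) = (w - 3)*(w + 2)*(w + 2)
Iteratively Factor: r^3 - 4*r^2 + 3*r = (r)*(r^2 - 4*r + 3) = r*(r - 1)*(r - 3)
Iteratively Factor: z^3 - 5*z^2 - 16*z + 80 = (z + 4)*(z^2 - 9*z + 20) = (z - 4)*(z + 4)*(z - 5)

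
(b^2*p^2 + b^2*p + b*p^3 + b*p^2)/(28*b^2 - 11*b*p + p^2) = b*p*(b*p + b + p^2 + p)/(28*b^2 - 11*b*p + p^2)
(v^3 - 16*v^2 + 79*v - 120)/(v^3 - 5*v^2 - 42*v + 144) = (v - 5)/(v + 6)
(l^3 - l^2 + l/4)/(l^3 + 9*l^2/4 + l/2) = (4*l^2 - 4*l + 1)/(4*l^2 + 9*l + 2)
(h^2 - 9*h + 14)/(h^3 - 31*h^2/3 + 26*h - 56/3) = 3/(3*h - 4)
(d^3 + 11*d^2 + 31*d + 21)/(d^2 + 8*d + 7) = d + 3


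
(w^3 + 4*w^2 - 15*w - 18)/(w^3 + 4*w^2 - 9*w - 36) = (w^2 + 7*w + 6)/(w^2 + 7*w + 12)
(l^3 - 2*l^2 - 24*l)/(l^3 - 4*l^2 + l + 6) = l*(l^2 - 2*l - 24)/(l^3 - 4*l^2 + l + 6)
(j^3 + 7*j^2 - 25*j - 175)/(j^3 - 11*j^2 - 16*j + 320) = (j^2 + 2*j - 35)/(j^2 - 16*j + 64)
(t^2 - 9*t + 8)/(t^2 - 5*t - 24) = (t - 1)/(t + 3)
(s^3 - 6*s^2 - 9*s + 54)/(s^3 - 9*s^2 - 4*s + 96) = (s^2 - 9*s + 18)/(s^2 - 12*s + 32)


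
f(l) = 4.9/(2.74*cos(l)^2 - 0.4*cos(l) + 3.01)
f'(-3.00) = 0.11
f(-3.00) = 0.80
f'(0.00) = 0.00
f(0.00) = 0.92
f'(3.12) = -0.02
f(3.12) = 0.80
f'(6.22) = -0.06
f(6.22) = 0.92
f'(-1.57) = 0.21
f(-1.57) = 1.63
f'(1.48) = 0.05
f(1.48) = 1.64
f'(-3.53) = -0.31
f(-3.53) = 0.86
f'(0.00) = 0.00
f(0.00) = 0.92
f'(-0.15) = -0.13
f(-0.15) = 0.93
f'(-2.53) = 0.51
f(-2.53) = 0.95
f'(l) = 4.9*(5.48*sin(l)*cos(l) - 0.4*sin(l))/(2.74*cos(l)^2 - 0.4*cos(l) + 3.01)^2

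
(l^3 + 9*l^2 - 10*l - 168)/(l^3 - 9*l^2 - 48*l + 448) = (l^2 + 2*l - 24)/(l^2 - 16*l + 64)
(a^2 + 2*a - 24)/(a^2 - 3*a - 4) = (a + 6)/(a + 1)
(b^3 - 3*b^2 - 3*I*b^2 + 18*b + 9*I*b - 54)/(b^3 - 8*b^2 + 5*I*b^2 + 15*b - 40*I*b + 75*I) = (b^2 - 3*I*b + 18)/(b^2 + 5*b*(-1 + I) - 25*I)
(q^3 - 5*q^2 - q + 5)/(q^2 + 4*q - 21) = (q^3 - 5*q^2 - q + 5)/(q^2 + 4*q - 21)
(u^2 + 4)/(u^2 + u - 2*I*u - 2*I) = (u + 2*I)/(u + 1)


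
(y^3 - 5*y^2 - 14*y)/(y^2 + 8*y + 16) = y*(y^2 - 5*y - 14)/(y^2 + 8*y + 16)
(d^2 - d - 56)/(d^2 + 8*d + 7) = (d - 8)/(d + 1)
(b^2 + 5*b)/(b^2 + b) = (b + 5)/(b + 1)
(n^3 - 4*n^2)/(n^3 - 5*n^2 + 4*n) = n/(n - 1)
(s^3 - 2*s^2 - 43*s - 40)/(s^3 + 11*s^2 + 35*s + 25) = (s - 8)/(s + 5)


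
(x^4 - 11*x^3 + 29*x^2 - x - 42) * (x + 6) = x^5 - 5*x^4 - 37*x^3 + 173*x^2 - 48*x - 252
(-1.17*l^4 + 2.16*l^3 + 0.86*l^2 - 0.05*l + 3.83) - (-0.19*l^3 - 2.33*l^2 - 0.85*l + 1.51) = -1.17*l^4 + 2.35*l^3 + 3.19*l^2 + 0.8*l + 2.32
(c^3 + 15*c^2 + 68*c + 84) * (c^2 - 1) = c^5 + 15*c^4 + 67*c^3 + 69*c^2 - 68*c - 84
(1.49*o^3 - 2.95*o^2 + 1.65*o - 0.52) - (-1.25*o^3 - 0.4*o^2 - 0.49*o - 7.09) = 2.74*o^3 - 2.55*o^2 + 2.14*o + 6.57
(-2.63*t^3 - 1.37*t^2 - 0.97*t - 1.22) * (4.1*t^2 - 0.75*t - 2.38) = -10.783*t^5 - 3.6445*t^4 + 3.3099*t^3 - 1.0139*t^2 + 3.2236*t + 2.9036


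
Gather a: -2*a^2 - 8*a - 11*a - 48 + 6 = -2*a^2 - 19*a - 42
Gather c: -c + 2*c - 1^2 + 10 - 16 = c - 7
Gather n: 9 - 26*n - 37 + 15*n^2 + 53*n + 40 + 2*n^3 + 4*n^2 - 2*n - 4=2*n^3 + 19*n^2 + 25*n + 8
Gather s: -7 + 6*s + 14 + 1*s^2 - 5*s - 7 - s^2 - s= 0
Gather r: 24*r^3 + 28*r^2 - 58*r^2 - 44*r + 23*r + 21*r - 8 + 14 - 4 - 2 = 24*r^3 - 30*r^2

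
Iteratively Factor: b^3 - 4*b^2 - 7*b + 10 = (b - 5)*(b^2 + b - 2) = (b - 5)*(b - 1)*(b + 2)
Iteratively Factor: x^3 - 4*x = (x - 2)*(x^2 + 2*x) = x*(x - 2)*(x + 2)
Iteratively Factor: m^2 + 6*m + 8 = (m + 2)*(m + 4)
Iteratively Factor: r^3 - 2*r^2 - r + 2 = (r + 1)*(r^2 - 3*r + 2) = (r - 1)*(r + 1)*(r - 2)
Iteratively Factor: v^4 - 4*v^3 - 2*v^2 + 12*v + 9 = (v + 1)*(v^3 - 5*v^2 + 3*v + 9) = (v - 3)*(v + 1)*(v^2 - 2*v - 3) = (v - 3)^2*(v + 1)*(v + 1)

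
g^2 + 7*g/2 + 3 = (g + 3/2)*(g + 2)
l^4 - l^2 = l^2*(l - 1)*(l + 1)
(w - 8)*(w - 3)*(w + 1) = w^3 - 10*w^2 + 13*w + 24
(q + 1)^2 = q^2 + 2*q + 1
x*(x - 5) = x^2 - 5*x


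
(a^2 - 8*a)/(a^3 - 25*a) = (a - 8)/(a^2 - 25)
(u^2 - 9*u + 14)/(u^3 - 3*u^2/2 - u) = 2*(u - 7)/(u*(2*u + 1))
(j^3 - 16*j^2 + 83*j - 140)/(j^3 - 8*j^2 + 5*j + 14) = (j^2 - 9*j + 20)/(j^2 - j - 2)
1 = 1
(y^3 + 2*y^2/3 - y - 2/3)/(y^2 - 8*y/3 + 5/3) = (3*y^2 + 5*y + 2)/(3*y - 5)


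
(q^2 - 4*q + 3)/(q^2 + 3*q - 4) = (q - 3)/(q + 4)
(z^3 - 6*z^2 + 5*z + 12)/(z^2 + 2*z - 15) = (z^2 - 3*z - 4)/(z + 5)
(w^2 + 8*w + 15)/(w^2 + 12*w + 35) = (w + 3)/(w + 7)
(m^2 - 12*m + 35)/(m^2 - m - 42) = (m - 5)/(m + 6)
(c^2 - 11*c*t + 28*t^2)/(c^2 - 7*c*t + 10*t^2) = (c^2 - 11*c*t + 28*t^2)/(c^2 - 7*c*t + 10*t^2)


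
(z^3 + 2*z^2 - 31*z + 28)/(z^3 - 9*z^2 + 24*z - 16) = (z + 7)/(z - 4)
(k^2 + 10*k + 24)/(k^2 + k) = (k^2 + 10*k + 24)/(k*(k + 1))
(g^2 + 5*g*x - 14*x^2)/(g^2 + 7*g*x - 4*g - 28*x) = (g - 2*x)/(g - 4)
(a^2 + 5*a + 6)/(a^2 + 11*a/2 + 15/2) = 2*(a + 2)/(2*a + 5)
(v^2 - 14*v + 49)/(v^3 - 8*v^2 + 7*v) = (v - 7)/(v*(v - 1))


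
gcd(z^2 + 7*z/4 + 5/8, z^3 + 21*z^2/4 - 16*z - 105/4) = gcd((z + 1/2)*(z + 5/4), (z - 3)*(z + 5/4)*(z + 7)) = z + 5/4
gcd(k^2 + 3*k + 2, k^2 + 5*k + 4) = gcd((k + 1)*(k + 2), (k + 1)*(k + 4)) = k + 1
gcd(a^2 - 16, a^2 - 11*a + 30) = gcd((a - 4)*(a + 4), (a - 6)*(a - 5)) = 1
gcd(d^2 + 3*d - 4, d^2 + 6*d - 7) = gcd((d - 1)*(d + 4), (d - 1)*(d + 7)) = d - 1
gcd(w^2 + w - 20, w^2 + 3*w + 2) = 1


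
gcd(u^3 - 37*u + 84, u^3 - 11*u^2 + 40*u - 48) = u^2 - 7*u + 12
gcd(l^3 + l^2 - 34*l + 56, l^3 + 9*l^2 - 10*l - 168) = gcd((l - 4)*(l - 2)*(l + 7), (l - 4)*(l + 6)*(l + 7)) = l^2 + 3*l - 28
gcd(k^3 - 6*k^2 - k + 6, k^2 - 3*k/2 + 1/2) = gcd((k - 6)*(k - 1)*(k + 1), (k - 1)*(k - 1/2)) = k - 1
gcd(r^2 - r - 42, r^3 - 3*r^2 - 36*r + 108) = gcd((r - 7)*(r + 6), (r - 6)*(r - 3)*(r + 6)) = r + 6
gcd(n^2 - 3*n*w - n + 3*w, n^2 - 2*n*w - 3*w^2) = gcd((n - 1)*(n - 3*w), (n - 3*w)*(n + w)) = -n + 3*w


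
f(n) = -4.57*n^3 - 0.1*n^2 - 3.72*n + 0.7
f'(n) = -13.71*n^2 - 0.2*n - 3.72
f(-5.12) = 630.50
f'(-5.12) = -362.10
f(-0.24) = 1.65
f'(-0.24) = -4.46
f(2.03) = -45.49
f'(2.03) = -60.62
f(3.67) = -240.20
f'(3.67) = -189.11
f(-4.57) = 451.79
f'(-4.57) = -289.14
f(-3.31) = 177.65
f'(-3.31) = -153.27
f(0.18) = 0.00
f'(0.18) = -4.20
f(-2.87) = 118.59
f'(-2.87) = -116.07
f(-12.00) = 7927.90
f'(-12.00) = -1975.56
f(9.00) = -3372.41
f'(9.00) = -1116.03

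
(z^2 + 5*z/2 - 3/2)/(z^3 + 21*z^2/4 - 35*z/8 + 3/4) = 4*(z + 3)/(4*z^2 + 23*z - 6)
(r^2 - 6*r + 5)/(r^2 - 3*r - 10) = (r - 1)/(r + 2)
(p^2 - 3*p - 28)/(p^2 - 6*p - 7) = (p + 4)/(p + 1)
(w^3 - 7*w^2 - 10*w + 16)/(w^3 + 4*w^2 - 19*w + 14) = (w^2 - 6*w - 16)/(w^2 + 5*w - 14)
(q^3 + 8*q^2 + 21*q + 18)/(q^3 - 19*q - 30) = (q + 3)/(q - 5)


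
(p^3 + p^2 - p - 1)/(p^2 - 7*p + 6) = (p^2 + 2*p + 1)/(p - 6)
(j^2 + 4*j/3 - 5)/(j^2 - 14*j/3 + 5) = (j + 3)/(j - 3)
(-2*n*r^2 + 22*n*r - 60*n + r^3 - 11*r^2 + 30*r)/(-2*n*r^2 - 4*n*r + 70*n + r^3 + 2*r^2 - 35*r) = (r - 6)/(r + 7)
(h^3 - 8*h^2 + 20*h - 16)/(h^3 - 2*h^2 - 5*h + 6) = (h^3 - 8*h^2 + 20*h - 16)/(h^3 - 2*h^2 - 5*h + 6)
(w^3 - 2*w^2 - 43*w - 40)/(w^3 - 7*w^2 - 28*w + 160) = (w + 1)/(w - 4)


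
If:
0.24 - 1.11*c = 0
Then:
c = 0.22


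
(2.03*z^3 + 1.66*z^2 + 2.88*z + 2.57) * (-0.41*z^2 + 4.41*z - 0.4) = -0.8323*z^5 + 8.2717*z^4 + 5.3278*z^3 + 10.9831*z^2 + 10.1817*z - 1.028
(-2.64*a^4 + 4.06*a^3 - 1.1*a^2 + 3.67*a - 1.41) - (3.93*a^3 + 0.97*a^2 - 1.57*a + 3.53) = -2.64*a^4 + 0.129999999999999*a^3 - 2.07*a^2 + 5.24*a - 4.94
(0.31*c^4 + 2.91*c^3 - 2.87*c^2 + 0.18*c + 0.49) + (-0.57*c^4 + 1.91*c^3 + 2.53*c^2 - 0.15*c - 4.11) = -0.26*c^4 + 4.82*c^3 - 0.34*c^2 + 0.03*c - 3.62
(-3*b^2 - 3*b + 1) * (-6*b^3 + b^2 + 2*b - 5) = 18*b^5 + 15*b^4 - 15*b^3 + 10*b^2 + 17*b - 5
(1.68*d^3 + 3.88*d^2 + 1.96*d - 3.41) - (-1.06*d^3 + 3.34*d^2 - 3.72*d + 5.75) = 2.74*d^3 + 0.54*d^2 + 5.68*d - 9.16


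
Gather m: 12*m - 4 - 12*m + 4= 0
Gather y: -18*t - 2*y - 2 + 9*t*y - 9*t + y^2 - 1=-27*t + y^2 + y*(9*t - 2) - 3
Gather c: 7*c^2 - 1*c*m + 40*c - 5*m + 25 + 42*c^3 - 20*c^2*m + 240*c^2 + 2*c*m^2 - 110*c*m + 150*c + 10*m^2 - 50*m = 42*c^3 + c^2*(247 - 20*m) + c*(2*m^2 - 111*m + 190) + 10*m^2 - 55*m + 25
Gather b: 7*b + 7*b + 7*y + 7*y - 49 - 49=14*b + 14*y - 98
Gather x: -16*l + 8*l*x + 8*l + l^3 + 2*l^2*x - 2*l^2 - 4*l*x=l^3 - 2*l^2 - 8*l + x*(2*l^2 + 4*l)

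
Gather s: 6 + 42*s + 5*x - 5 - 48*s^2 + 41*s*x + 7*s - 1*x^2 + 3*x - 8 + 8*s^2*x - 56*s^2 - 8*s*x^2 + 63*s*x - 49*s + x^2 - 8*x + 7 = s^2*(8*x - 104) + s*(-8*x^2 + 104*x)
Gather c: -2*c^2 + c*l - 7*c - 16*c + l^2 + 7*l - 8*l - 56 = -2*c^2 + c*(l - 23) + l^2 - l - 56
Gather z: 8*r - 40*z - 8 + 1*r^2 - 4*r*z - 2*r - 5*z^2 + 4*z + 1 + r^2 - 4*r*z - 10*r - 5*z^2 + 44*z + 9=2*r^2 - 4*r - 10*z^2 + z*(8 - 8*r) + 2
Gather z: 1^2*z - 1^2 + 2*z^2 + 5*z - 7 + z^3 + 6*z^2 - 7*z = z^3 + 8*z^2 - z - 8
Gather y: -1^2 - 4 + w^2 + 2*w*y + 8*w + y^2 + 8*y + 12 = w^2 + 8*w + y^2 + y*(2*w + 8) + 7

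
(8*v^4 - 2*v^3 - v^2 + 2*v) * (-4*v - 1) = -32*v^5 + 6*v^3 - 7*v^2 - 2*v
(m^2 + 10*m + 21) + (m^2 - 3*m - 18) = 2*m^2 + 7*m + 3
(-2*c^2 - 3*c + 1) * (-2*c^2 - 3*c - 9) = 4*c^4 + 12*c^3 + 25*c^2 + 24*c - 9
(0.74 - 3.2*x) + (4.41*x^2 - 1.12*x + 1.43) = 4.41*x^2 - 4.32*x + 2.17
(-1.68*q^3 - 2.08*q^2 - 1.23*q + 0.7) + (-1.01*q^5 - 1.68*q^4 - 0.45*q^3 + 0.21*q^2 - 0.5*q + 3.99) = -1.01*q^5 - 1.68*q^4 - 2.13*q^3 - 1.87*q^2 - 1.73*q + 4.69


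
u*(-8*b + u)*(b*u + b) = -8*b^2*u^2 - 8*b^2*u + b*u^3 + b*u^2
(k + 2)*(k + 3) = k^2 + 5*k + 6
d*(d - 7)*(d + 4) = d^3 - 3*d^2 - 28*d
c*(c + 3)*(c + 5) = c^3 + 8*c^2 + 15*c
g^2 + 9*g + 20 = (g + 4)*(g + 5)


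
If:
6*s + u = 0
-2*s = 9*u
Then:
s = 0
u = 0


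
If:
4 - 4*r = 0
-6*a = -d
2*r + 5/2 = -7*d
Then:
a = -3/28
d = -9/14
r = 1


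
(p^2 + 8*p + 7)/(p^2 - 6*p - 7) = (p + 7)/(p - 7)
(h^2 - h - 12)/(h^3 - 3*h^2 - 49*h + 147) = (h^2 - h - 12)/(h^3 - 3*h^2 - 49*h + 147)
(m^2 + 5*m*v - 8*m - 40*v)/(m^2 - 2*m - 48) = (m + 5*v)/(m + 6)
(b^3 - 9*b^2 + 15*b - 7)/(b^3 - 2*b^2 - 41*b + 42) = (b - 1)/(b + 6)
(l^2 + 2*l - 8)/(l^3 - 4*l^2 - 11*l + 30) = (l + 4)/(l^2 - 2*l - 15)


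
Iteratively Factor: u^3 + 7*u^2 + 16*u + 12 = (u + 3)*(u^2 + 4*u + 4) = (u + 2)*(u + 3)*(u + 2)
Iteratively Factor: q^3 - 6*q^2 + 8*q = (q - 4)*(q^2 - 2*q) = (q - 4)*(q - 2)*(q)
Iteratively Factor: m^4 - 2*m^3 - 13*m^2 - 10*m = (m)*(m^3 - 2*m^2 - 13*m - 10) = m*(m - 5)*(m^2 + 3*m + 2) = m*(m - 5)*(m + 1)*(m + 2)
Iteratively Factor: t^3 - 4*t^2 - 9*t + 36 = (t - 3)*(t^2 - t - 12) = (t - 4)*(t - 3)*(t + 3)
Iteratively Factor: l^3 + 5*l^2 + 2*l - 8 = (l + 2)*(l^2 + 3*l - 4) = (l + 2)*(l + 4)*(l - 1)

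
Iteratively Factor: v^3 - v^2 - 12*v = (v - 4)*(v^2 + 3*v) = (v - 4)*(v + 3)*(v)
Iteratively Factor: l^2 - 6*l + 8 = (l - 2)*(l - 4)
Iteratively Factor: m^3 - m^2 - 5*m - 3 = (m - 3)*(m^2 + 2*m + 1) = (m - 3)*(m + 1)*(m + 1)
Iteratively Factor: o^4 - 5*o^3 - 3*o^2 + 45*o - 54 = (o - 2)*(o^3 - 3*o^2 - 9*o + 27) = (o - 3)*(o - 2)*(o^2 - 9) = (o - 3)*(o - 2)*(o + 3)*(o - 3)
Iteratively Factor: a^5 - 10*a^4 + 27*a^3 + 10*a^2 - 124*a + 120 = (a - 2)*(a^4 - 8*a^3 + 11*a^2 + 32*a - 60) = (a - 3)*(a - 2)*(a^3 - 5*a^2 - 4*a + 20) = (a - 3)*(a - 2)^2*(a^2 - 3*a - 10) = (a - 5)*(a - 3)*(a - 2)^2*(a + 2)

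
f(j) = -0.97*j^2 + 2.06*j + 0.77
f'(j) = 2.06 - 1.94*j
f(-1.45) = -4.26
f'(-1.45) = 4.87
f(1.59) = 1.59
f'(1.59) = -1.02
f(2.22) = 0.56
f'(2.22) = -2.25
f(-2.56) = -10.86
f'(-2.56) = 7.03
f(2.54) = -0.26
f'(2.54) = -2.87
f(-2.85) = -12.98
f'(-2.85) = 7.59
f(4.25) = -8.00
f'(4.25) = -6.18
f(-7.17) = -63.87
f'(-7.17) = 15.97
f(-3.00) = -14.14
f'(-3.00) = 7.88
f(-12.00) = -163.63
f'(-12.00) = 25.34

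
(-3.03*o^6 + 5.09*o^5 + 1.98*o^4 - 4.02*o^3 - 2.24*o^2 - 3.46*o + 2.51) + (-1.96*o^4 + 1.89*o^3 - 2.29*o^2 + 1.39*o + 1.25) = -3.03*o^6 + 5.09*o^5 + 0.02*o^4 - 2.13*o^3 - 4.53*o^2 - 2.07*o + 3.76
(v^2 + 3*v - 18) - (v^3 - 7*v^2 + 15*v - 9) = -v^3 + 8*v^2 - 12*v - 9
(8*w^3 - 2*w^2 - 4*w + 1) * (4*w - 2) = 32*w^4 - 24*w^3 - 12*w^2 + 12*w - 2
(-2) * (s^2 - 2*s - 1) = -2*s^2 + 4*s + 2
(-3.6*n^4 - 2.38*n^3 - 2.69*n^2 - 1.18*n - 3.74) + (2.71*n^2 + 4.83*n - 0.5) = -3.6*n^4 - 2.38*n^3 + 0.02*n^2 + 3.65*n - 4.24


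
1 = 1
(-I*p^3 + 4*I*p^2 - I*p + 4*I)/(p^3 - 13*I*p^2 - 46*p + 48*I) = I*(-p^3 + 4*p^2 - p + 4)/(p^3 - 13*I*p^2 - 46*p + 48*I)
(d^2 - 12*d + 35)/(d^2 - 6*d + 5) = (d - 7)/(d - 1)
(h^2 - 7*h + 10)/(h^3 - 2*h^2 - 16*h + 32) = (h - 5)/(h^2 - 16)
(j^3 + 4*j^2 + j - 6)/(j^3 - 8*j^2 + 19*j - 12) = (j^2 + 5*j + 6)/(j^2 - 7*j + 12)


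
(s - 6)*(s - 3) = s^2 - 9*s + 18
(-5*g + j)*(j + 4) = -5*g*j - 20*g + j^2 + 4*j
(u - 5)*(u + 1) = u^2 - 4*u - 5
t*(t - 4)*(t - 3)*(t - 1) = t^4 - 8*t^3 + 19*t^2 - 12*t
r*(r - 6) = r^2 - 6*r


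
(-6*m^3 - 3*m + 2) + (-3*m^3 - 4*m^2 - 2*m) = -9*m^3 - 4*m^2 - 5*m + 2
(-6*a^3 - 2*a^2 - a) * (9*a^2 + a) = -54*a^5 - 24*a^4 - 11*a^3 - a^2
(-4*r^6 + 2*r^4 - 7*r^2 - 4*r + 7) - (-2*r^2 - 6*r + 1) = -4*r^6 + 2*r^4 - 5*r^2 + 2*r + 6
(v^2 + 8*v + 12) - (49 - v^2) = 2*v^2 + 8*v - 37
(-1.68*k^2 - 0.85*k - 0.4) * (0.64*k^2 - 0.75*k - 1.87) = -1.0752*k^4 + 0.716*k^3 + 3.5231*k^2 + 1.8895*k + 0.748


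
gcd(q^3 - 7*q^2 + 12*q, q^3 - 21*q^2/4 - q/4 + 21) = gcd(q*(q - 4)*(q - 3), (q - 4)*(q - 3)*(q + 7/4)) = q^2 - 7*q + 12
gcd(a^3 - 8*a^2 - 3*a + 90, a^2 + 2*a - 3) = a + 3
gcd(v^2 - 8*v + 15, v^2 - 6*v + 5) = v - 5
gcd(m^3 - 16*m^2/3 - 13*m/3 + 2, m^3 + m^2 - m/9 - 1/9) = m^2 + 2*m/3 - 1/3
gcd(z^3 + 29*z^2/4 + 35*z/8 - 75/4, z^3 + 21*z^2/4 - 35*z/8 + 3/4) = z + 6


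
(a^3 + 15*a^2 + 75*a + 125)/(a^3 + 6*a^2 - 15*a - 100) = (a + 5)/(a - 4)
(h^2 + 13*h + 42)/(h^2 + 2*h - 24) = (h + 7)/(h - 4)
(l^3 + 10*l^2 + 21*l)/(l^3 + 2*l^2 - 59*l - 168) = l/(l - 8)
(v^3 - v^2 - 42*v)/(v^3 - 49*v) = (v + 6)/(v + 7)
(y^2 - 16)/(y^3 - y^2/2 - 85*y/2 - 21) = 2*(16 - y^2)/(-2*y^3 + y^2 + 85*y + 42)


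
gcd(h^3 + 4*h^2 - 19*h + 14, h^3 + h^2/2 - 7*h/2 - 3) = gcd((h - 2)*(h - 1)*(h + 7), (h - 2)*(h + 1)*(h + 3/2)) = h - 2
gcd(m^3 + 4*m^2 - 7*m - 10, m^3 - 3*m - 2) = m^2 - m - 2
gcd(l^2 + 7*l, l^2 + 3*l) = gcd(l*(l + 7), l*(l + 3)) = l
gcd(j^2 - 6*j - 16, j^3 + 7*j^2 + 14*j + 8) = j + 2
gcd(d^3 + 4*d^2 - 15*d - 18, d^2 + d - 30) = d + 6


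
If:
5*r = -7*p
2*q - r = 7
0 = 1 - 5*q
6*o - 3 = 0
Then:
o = 1/2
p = 33/7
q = 1/5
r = -33/5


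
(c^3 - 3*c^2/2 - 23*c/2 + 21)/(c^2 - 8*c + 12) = (2*c^2 + c - 21)/(2*(c - 6))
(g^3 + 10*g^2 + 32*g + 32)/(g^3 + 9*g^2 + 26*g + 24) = (g + 4)/(g + 3)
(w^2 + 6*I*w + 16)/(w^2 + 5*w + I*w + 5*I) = (w^2 + 6*I*w + 16)/(w^2 + w*(5 + I) + 5*I)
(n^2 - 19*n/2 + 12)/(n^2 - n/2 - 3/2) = (n - 8)/(n + 1)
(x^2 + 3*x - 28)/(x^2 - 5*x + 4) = (x + 7)/(x - 1)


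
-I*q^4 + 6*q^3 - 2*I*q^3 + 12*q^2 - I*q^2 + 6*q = q*(q + 1)*(q + 6*I)*(-I*q - I)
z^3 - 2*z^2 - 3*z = z*(z - 3)*(z + 1)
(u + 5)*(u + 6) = u^2 + 11*u + 30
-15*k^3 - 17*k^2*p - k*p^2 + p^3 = (-5*k + p)*(k + p)*(3*k + p)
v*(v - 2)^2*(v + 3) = v^4 - v^3 - 8*v^2 + 12*v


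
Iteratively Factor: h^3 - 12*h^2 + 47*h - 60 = (h - 3)*(h^2 - 9*h + 20) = (h - 5)*(h - 3)*(h - 4)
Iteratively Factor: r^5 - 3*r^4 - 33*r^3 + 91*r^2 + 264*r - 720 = (r - 3)*(r^4 - 33*r^2 - 8*r + 240) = (r - 5)*(r - 3)*(r^3 + 5*r^2 - 8*r - 48) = (r - 5)*(r - 3)^2*(r^2 + 8*r + 16) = (r - 5)*(r - 3)^2*(r + 4)*(r + 4)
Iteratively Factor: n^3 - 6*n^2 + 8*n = (n - 4)*(n^2 - 2*n) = n*(n - 4)*(n - 2)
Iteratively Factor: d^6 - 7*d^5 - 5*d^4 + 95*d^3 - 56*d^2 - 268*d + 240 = (d - 4)*(d^5 - 3*d^4 - 17*d^3 + 27*d^2 + 52*d - 60) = (d - 5)*(d - 4)*(d^4 + 2*d^3 - 7*d^2 - 8*d + 12) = (d - 5)*(d - 4)*(d + 3)*(d^3 - d^2 - 4*d + 4) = (d - 5)*(d - 4)*(d + 2)*(d + 3)*(d^2 - 3*d + 2) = (d - 5)*(d - 4)*(d - 1)*(d + 2)*(d + 3)*(d - 2)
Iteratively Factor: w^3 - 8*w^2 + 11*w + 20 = (w + 1)*(w^2 - 9*w + 20) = (w - 5)*(w + 1)*(w - 4)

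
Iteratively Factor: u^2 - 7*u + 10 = (u - 5)*(u - 2)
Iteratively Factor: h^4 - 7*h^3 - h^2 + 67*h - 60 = (h + 3)*(h^3 - 10*h^2 + 29*h - 20) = (h - 1)*(h + 3)*(h^2 - 9*h + 20) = (h - 4)*(h - 1)*(h + 3)*(h - 5)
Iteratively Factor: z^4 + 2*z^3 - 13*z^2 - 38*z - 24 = (z + 3)*(z^3 - z^2 - 10*z - 8) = (z - 4)*(z + 3)*(z^2 + 3*z + 2) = (z - 4)*(z + 1)*(z + 3)*(z + 2)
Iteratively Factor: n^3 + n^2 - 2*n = (n - 1)*(n^2 + 2*n) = n*(n - 1)*(n + 2)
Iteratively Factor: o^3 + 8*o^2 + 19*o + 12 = (o + 3)*(o^2 + 5*o + 4) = (o + 3)*(o + 4)*(o + 1)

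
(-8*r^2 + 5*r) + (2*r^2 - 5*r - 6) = -6*r^2 - 6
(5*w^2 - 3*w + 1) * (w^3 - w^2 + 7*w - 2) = 5*w^5 - 8*w^4 + 39*w^3 - 32*w^2 + 13*w - 2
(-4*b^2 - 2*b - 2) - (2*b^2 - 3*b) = -6*b^2 + b - 2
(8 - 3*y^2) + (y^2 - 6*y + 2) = -2*y^2 - 6*y + 10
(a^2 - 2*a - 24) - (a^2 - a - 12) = -a - 12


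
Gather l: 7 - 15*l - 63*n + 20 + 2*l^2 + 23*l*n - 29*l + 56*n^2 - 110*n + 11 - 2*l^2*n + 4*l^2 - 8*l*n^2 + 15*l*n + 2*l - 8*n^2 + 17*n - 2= l^2*(6 - 2*n) + l*(-8*n^2 + 38*n - 42) + 48*n^2 - 156*n + 36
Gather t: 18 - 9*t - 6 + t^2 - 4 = t^2 - 9*t + 8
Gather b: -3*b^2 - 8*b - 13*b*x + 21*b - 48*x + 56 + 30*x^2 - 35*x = -3*b^2 + b*(13 - 13*x) + 30*x^2 - 83*x + 56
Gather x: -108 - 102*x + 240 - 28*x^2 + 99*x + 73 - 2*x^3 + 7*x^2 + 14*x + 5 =-2*x^3 - 21*x^2 + 11*x + 210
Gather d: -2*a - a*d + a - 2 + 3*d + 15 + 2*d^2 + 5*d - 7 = -a + 2*d^2 + d*(8 - a) + 6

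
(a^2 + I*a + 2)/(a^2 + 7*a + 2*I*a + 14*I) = (a - I)/(a + 7)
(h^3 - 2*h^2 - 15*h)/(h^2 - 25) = h*(h + 3)/(h + 5)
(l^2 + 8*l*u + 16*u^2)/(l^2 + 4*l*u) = (l + 4*u)/l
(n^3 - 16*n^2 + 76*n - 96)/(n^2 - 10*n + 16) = n - 6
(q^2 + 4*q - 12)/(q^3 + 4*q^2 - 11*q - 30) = (q^2 + 4*q - 12)/(q^3 + 4*q^2 - 11*q - 30)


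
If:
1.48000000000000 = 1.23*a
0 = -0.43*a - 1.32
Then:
No Solution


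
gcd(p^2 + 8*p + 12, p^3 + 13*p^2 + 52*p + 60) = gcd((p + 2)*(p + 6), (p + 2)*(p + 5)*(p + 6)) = p^2 + 8*p + 12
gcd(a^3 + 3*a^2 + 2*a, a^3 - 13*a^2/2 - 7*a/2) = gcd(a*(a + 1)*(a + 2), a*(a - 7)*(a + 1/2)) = a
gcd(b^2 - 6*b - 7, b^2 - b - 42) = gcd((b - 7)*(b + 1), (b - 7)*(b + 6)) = b - 7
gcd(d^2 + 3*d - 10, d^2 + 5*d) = d + 5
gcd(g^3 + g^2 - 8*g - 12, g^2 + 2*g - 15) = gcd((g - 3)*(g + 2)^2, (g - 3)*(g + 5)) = g - 3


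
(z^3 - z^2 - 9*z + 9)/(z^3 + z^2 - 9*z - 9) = (z - 1)/(z + 1)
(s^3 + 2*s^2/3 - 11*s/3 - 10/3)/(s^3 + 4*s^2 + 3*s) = (3*s^2 - s - 10)/(3*s*(s + 3))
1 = 1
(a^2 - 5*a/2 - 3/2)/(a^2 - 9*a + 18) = (a + 1/2)/(a - 6)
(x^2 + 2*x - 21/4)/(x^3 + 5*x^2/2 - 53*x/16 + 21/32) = 8*(2*x - 3)/(16*x^2 - 16*x + 3)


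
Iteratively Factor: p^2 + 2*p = (p + 2)*(p)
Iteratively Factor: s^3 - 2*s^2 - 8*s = (s)*(s^2 - 2*s - 8) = s*(s - 4)*(s + 2)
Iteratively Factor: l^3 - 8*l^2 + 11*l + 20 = (l + 1)*(l^2 - 9*l + 20) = (l - 5)*(l + 1)*(l - 4)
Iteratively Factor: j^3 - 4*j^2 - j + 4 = (j - 4)*(j^2 - 1) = (j - 4)*(j + 1)*(j - 1)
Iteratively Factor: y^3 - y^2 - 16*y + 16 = (y - 4)*(y^2 + 3*y - 4) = (y - 4)*(y - 1)*(y + 4)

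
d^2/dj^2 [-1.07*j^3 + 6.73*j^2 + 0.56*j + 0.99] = 13.46 - 6.42*j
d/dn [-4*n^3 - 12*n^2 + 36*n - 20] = -12*n^2 - 24*n + 36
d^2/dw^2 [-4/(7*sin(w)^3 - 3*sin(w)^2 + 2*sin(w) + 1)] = 4*(441*sin(w)^6 - 231*sin(w)^5 - 524*sin(w)^4 + 255*sin(w)^3 - 122*sin(w)^2 + 76*sin(w) - 14)/(7*sin(w)^3 - 3*sin(w)^2 + 2*sin(w) + 1)^3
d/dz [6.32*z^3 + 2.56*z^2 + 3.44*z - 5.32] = 18.96*z^2 + 5.12*z + 3.44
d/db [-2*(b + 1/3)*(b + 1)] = -4*b - 8/3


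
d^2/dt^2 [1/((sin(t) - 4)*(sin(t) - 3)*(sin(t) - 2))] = (-9*sin(t)^6 + 99*sin(t)^5 - 364*sin(t)^4 + 342*sin(t)^3 + 830*sin(t)^2 - 1884*sin(t) + 920)/((sin(t) - 4)^3*(sin(t) - 3)^3*(sin(t) - 2)^3)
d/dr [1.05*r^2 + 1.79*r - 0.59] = 2.1*r + 1.79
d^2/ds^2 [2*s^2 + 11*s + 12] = 4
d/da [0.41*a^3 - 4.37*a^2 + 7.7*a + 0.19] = 1.23*a^2 - 8.74*a + 7.7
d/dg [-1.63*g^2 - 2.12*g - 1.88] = -3.26*g - 2.12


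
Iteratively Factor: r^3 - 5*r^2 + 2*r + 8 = (r - 2)*(r^2 - 3*r - 4) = (r - 4)*(r - 2)*(r + 1)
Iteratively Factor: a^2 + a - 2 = (a - 1)*(a + 2)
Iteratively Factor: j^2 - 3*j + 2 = (j - 1)*(j - 2)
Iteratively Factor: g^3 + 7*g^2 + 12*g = (g + 3)*(g^2 + 4*g) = g*(g + 3)*(g + 4)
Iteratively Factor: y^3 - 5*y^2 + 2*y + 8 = (y - 2)*(y^2 - 3*y - 4) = (y - 2)*(y + 1)*(y - 4)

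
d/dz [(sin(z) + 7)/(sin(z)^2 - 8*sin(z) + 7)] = (-14*sin(z) + cos(z)^2 + 62)*cos(z)/(sin(z)^2 - 8*sin(z) + 7)^2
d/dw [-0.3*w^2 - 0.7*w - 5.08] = -0.6*w - 0.7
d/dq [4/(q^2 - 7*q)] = 4*(7 - 2*q)/(q^2*(q - 7)^2)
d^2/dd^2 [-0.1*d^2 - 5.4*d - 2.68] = -0.200000000000000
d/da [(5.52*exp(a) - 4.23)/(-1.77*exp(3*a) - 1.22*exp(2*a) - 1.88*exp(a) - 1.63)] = (19.5408*exp(3*a) - 15.7269*exp(2*a) - 10.3212*exp(a) - 16.95)*exp(a)/(3.1329*exp(6*a) + 4.3188*exp(5*a) + 8.1436*exp(4*a) + 10.3574*exp(3*a) + 7.5116*exp(2*a) + 6.1288*exp(a) + 2.6569)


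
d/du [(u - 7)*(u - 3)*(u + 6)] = 3*u^2 - 8*u - 39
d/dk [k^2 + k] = 2*k + 1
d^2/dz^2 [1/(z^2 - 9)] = 6*(z^2 + 3)/(z^2 - 9)^3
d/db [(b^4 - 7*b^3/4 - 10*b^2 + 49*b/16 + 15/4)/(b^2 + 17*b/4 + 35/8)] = (64*b^3 + 32*b^2 - 476*b - 13)/(2*(16*b^2 + 56*b + 49))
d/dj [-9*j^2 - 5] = -18*j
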